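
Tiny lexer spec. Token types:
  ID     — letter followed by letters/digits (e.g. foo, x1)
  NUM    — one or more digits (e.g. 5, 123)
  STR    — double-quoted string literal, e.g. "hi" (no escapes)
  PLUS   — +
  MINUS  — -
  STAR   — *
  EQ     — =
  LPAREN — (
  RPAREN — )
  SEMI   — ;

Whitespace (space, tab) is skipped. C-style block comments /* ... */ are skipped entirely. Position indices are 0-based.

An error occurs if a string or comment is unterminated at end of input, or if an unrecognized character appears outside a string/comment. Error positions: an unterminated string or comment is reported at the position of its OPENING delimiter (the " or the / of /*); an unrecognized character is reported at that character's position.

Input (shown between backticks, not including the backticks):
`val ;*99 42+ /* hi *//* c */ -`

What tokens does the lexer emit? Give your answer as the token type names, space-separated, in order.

pos=0: emit ID 'val' (now at pos=3)
pos=4: emit SEMI ';'
pos=5: emit STAR '*'
pos=6: emit NUM '99' (now at pos=8)
pos=9: emit NUM '42' (now at pos=11)
pos=11: emit PLUS '+'
pos=13: enter COMMENT mode (saw '/*')
exit COMMENT mode (now at pos=21)
pos=21: enter COMMENT mode (saw '/*')
exit COMMENT mode (now at pos=28)
pos=29: emit MINUS '-'
DONE. 7 tokens: [ID, SEMI, STAR, NUM, NUM, PLUS, MINUS]

Answer: ID SEMI STAR NUM NUM PLUS MINUS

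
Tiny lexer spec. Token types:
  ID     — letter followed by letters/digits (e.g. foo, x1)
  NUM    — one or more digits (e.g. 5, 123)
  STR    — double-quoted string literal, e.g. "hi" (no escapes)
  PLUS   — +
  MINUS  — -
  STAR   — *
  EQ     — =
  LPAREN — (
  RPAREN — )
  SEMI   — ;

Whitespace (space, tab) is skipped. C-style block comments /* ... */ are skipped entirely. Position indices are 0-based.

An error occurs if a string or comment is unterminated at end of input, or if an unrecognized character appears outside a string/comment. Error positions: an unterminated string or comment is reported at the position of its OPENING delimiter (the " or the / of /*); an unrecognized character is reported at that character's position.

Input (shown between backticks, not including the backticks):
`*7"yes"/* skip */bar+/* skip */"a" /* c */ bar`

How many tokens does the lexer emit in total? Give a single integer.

pos=0: emit STAR '*'
pos=1: emit NUM '7' (now at pos=2)
pos=2: enter STRING mode
pos=2: emit STR "yes" (now at pos=7)
pos=7: enter COMMENT mode (saw '/*')
exit COMMENT mode (now at pos=17)
pos=17: emit ID 'bar' (now at pos=20)
pos=20: emit PLUS '+'
pos=21: enter COMMENT mode (saw '/*')
exit COMMENT mode (now at pos=31)
pos=31: enter STRING mode
pos=31: emit STR "a" (now at pos=34)
pos=35: enter COMMENT mode (saw '/*')
exit COMMENT mode (now at pos=42)
pos=43: emit ID 'bar' (now at pos=46)
DONE. 7 tokens: [STAR, NUM, STR, ID, PLUS, STR, ID]

Answer: 7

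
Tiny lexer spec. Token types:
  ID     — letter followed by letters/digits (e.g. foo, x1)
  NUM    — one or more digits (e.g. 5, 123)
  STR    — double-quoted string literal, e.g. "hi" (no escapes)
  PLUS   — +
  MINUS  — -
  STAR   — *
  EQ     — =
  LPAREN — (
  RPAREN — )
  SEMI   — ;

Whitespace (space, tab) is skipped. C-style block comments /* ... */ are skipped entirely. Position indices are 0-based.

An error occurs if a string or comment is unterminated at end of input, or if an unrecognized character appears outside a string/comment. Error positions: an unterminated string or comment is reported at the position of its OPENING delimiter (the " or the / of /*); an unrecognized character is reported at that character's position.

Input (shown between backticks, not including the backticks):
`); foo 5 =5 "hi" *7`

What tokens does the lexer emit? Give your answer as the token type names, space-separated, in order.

Answer: RPAREN SEMI ID NUM EQ NUM STR STAR NUM

Derivation:
pos=0: emit RPAREN ')'
pos=1: emit SEMI ';'
pos=3: emit ID 'foo' (now at pos=6)
pos=7: emit NUM '5' (now at pos=8)
pos=9: emit EQ '='
pos=10: emit NUM '5' (now at pos=11)
pos=12: enter STRING mode
pos=12: emit STR "hi" (now at pos=16)
pos=17: emit STAR '*'
pos=18: emit NUM '7' (now at pos=19)
DONE. 9 tokens: [RPAREN, SEMI, ID, NUM, EQ, NUM, STR, STAR, NUM]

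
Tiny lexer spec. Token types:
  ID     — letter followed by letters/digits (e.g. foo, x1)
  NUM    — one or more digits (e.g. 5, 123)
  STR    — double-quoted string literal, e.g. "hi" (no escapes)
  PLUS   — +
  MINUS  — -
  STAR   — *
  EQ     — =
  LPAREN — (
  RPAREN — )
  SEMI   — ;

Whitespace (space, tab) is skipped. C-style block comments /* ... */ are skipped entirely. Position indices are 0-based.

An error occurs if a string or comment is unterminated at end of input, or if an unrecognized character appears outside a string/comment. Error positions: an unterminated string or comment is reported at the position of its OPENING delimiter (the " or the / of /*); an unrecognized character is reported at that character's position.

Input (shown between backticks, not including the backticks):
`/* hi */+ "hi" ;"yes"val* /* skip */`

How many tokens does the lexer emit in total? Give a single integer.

pos=0: enter COMMENT mode (saw '/*')
exit COMMENT mode (now at pos=8)
pos=8: emit PLUS '+'
pos=10: enter STRING mode
pos=10: emit STR "hi" (now at pos=14)
pos=15: emit SEMI ';'
pos=16: enter STRING mode
pos=16: emit STR "yes" (now at pos=21)
pos=21: emit ID 'val' (now at pos=24)
pos=24: emit STAR '*'
pos=26: enter COMMENT mode (saw '/*')
exit COMMENT mode (now at pos=36)
DONE. 6 tokens: [PLUS, STR, SEMI, STR, ID, STAR]

Answer: 6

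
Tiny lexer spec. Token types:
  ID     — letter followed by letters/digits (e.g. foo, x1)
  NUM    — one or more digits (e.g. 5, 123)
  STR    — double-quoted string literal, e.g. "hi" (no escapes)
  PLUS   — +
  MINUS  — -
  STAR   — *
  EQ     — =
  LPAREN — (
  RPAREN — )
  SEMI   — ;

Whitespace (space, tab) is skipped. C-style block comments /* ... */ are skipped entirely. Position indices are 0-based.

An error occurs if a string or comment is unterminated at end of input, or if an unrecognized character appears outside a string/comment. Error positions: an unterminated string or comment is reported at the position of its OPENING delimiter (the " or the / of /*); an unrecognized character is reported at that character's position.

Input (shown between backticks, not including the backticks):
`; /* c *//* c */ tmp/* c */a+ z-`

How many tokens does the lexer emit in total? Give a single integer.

Answer: 6

Derivation:
pos=0: emit SEMI ';'
pos=2: enter COMMENT mode (saw '/*')
exit COMMENT mode (now at pos=9)
pos=9: enter COMMENT mode (saw '/*')
exit COMMENT mode (now at pos=16)
pos=17: emit ID 'tmp' (now at pos=20)
pos=20: enter COMMENT mode (saw '/*')
exit COMMENT mode (now at pos=27)
pos=27: emit ID 'a' (now at pos=28)
pos=28: emit PLUS '+'
pos=30: emit ID 'z' (now at pos=31)
pos=31: emit MINUS '-'
DONE. 6 tokens: [SEMI, ID, ID, PLUS, ID, MINUS]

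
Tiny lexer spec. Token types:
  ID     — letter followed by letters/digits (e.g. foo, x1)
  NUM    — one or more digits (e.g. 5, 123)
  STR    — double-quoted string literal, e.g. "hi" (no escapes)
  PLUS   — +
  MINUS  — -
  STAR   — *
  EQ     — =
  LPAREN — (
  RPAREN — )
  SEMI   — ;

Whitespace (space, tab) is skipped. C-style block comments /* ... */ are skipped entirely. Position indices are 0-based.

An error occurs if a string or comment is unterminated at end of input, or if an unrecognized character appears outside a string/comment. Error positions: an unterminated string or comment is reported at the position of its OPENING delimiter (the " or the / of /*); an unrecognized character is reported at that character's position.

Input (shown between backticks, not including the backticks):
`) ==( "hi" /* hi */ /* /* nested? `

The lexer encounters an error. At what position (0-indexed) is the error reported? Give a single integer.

Answer: 20

Derivation:
pos=0: emit RPAREN ')'
pos=2: emit EQ '='
pos=3: emit EQ '='
pos=4: emit LPAREN '('
pos=6: enter STRING mode
pos=6: emit STR "hi" (now at pos=10)
pos=11: enter COMMENT mode (saw '/*')
exit COMMENT mode (now at pos=19)
pos=20: enter COMMENT mode (saw '/*')
pos=20: ERROR — unterminated comment (reached EOF)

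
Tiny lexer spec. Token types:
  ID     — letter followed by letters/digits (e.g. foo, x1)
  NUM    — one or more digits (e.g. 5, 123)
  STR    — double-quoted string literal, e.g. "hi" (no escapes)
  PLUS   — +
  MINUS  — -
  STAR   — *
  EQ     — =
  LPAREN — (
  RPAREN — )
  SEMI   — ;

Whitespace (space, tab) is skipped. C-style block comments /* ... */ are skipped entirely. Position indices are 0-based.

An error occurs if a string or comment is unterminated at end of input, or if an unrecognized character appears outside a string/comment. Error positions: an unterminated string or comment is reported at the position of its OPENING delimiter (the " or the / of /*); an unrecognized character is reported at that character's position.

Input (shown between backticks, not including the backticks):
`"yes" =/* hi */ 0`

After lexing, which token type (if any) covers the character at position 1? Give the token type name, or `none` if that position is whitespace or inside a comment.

Answer: STR

Derivation:
pos=0: enter STRING mode
pos=0: emit STR "yes" (now at pos=5)
pos=6: emit EQ '='
pos=7: enter COMMENT mode (saw '/*')
exit COMMENT mode (now at pos=15)
pos=16: emit NUM '0' (now at pos=17)
DONE. 3 tokens: [STR, EQ, NUM]
Position 1: char is 'y' -> STR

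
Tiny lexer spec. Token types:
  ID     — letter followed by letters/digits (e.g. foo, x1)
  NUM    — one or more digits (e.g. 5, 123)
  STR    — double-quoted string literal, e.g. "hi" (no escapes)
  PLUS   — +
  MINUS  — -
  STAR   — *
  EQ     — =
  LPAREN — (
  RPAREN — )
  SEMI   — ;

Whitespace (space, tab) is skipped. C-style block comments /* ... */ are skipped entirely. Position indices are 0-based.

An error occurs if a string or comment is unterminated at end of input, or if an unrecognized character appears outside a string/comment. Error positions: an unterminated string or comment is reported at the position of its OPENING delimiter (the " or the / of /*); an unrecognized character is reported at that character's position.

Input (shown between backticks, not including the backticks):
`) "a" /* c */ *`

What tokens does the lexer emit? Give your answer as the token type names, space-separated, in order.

pos=0: emit RPAREN ')'
pos=2: enter STRING mode
pos=2: emit STR "a" (now at pos=5)
pos=6: enter COMMENT mode (saw '/*')
exit COMMENT mode (now at pos=13)
pos=14: emit STAR '*'
DONE. 3 tokens: [RPAREN, STR, STAR]

Answer: RPAREN STR STAR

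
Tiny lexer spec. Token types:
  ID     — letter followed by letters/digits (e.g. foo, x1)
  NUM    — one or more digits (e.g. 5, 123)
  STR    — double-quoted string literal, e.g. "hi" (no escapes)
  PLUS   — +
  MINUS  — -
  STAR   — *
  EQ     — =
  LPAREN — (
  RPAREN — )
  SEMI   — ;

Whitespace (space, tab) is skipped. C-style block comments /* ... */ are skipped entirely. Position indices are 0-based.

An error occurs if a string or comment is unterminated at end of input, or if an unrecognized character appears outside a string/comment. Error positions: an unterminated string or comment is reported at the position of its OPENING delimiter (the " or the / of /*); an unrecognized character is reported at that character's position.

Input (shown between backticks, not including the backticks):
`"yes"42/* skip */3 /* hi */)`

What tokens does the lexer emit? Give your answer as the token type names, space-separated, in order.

pos=0: enter STRING mode
pos=0: emit STR "yes" (now at pos=5)
pos=5: emit NUM '42' (now at pos=7)
pos=7: enter COMMENT mode (saw '/*')
exit COMMENT mode (now at pos=17)
pos=17: emit NUM '3' (now at pos=18)
pos=19: enter COMMENT mode (saw '/*')
exit COMMENT mode (now at pos=27)
pos=27: emit RPAREN ')'
DONE. 4 tokens: [STR, NUM, NUM, RPAREN]

Answer: STR NUM NUM RPAREN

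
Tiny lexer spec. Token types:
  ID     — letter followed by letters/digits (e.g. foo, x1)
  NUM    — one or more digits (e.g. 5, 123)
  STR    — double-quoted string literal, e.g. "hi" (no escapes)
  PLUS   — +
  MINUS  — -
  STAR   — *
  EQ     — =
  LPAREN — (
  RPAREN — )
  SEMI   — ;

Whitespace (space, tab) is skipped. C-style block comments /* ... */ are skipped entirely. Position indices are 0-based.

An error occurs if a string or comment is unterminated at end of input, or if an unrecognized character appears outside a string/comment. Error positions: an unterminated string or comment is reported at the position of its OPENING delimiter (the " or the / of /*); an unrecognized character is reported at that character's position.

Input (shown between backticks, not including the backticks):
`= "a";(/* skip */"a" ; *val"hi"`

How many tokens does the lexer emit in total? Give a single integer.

Answer: 9

Derivation:
pos=0: emit EQ '='
pos=2: enter STRING mode
pos=2: emit STR "a" (now at pos=5)
pos=5: emit SEMI ';'
pos=6: emit LPAREN '('
pos=7: enter COMMENT mode (saw '/*')
exit COMMENT mode (now at pos=17)
pos=17: enter STRING mode
pos=17: emit STR "a" (now at pos=20)
pos=21: emit SEMI ';'
pos=23: emit STAR '*'
pos=24: emit ID 'val' (now at pos=27)
pos=27: enter STRING mode
pos=27: emit STR "hi" (now at pos=31)
DONE. 9 tokens: [EQ, STR, SEMI, LPAREN, STR, SEMI, STAR, ID, STR]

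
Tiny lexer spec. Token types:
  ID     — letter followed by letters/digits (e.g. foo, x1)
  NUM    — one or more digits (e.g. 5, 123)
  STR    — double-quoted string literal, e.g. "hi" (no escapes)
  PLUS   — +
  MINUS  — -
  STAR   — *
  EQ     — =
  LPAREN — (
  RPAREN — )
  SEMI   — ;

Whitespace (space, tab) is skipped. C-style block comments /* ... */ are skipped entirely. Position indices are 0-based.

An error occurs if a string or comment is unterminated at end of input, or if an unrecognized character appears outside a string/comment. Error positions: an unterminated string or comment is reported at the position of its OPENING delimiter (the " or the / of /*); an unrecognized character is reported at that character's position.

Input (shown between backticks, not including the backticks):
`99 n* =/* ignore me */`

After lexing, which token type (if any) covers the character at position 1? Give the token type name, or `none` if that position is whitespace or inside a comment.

pos=0: emit NUM '99' (now at pos=2)
pos=3: emit ID 'n' (now at pos=4)
pos=4: emit STAR '*'
pos=6: emit EQ '='
pos=7: enter COMMENT mode (saw '/*')
exit COMMENT mode (now at pos=22)
DONE. 4 tokens: [NUM, ID, STAR, EQ]
Position 1: char is '9' -> NUM

Answer: NUM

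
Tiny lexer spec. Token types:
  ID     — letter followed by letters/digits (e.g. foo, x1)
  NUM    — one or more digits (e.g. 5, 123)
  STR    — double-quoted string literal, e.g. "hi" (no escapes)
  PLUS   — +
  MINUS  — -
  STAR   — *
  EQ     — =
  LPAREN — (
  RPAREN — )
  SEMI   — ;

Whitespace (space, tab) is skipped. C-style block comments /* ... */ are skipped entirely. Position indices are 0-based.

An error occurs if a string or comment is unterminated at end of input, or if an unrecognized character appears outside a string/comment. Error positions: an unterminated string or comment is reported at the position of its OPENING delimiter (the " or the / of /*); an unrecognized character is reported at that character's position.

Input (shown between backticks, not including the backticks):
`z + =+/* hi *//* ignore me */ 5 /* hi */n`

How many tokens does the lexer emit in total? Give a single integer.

Answer: 6

Derivation:
pos=0: emit ID 'z' (now at pos=1)
pos=2: emit PLUS '+'
pos=4: emit EQ '='
pos=5: emit PLUS '+'
pos=6: enter COMMENT mode (saw '/*')
exit COMMENT mode (now at pos=14)
pos=14: enter COMMENT mode (saw '/*')
exit COMMENT mode (now at pos=29)
pos=30: emit NUM '5' (now at pos=31)
pos=32: enter COMMENT mode (saw '/*')
exit COMMENT mode (now at pos=40)
pos=40: emit ID 'n' (now at pos=41)
DONE. 6 tokens: [ID, PLUS, EQ, PLUS, NUM, ID]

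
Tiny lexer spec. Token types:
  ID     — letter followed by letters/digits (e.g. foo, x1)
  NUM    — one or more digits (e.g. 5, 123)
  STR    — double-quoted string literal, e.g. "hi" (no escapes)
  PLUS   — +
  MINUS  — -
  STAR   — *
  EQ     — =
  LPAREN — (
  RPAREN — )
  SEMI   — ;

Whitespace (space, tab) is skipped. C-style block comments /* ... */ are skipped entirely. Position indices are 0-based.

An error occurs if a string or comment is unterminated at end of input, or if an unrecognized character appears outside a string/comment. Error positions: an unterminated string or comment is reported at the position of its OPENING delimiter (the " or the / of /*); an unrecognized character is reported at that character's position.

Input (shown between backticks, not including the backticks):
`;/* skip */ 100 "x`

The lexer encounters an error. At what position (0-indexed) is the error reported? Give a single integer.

pos=0: emit SEMI ';'
pos=1: enter COMMENT mode (saw '/*')
exit COMMENT mode (now at pos=11)
pos=12: emit NUM '100' (now at pos=15)
pos=16: enter STRING mode
pos=16: ERROR — unterminated string

Answer: 16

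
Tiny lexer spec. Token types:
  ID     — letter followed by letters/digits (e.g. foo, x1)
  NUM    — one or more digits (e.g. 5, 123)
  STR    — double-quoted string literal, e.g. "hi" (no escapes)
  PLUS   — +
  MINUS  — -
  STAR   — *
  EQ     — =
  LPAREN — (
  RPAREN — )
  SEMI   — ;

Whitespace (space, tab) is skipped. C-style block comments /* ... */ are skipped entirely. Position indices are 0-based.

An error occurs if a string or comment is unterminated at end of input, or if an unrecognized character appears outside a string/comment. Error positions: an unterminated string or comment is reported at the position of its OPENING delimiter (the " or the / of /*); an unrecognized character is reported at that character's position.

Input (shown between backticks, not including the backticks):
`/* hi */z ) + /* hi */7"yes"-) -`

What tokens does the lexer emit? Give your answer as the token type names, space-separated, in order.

Answer: ID RPAREN PLUS NUM STR MINUS RPAREN MINUS

Derivation:
pos=0: enter COMMENT mode (saw '/*')
exit COMMENT mode (now at pos=8)
pos=8: emit ID 'z' (now at pos=9)
pos=10: emit RPAREN ')'
pos=12: emit PLUS '+'
pos=14: enter COMMENT mode (saw '/*')
exit COMMENT mode (now at pos=22)
pos=22: emit NUM '7' (now at pos=23)
pos=23: enter STRING mode
pos=23: emit STR "yes" (now at pos=28)
pos=28: emit MINUS '-'
pos=29: emit RPAREN ')'
pos=31: emit MINUS '-'
DONE. 8 tokens: [ID, RPAREN, PLUS, NUM, STR, MINUS, RPAREN, MINUS]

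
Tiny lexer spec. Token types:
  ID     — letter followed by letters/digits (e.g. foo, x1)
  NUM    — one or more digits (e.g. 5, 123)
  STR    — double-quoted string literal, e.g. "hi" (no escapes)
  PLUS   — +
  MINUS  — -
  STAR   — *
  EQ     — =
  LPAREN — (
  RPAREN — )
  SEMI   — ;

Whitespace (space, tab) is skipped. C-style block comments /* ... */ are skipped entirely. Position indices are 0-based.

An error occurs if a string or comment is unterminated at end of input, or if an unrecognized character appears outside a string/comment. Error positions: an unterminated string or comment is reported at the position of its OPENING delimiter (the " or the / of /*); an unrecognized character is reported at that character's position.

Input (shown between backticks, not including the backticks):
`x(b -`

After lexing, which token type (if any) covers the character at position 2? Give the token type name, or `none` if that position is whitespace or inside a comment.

pos=0: emit ID 'x' (now at pos=1)
pos=1: emit LPAREN '('
pos=2: emit ID 'b' (now at pos=3)
pos=4: emit MINUS '-'
DONE. 4 tokens: [ID, LPAREN, ID, MINUS]
Position 2: char is 'b' -> ID

Answer: ID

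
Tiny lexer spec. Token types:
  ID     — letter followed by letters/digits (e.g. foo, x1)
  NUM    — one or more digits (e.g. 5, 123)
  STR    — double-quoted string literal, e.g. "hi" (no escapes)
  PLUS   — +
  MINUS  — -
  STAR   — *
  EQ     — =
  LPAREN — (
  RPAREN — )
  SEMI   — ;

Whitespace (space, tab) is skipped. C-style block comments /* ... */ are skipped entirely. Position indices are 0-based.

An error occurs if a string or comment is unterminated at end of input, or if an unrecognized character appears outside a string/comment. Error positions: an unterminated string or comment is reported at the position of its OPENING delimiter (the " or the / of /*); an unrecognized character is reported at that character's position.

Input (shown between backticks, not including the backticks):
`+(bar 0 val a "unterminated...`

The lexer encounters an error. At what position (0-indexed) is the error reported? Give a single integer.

pos=0: emit PLUS '+'
pos=1: emit LPAREN '('
pos=2: emit ID 'bar' (now at pos=5)
pos=6: emit NUM '0' (now at pos=7)
pos=8: emit ID 'val' (now at pos=11)
pos=12: emit ID 'a' (now at pos=13)
pos=14: enter STRING mode
pos=14: ERROR — unterminated string

Answer: 14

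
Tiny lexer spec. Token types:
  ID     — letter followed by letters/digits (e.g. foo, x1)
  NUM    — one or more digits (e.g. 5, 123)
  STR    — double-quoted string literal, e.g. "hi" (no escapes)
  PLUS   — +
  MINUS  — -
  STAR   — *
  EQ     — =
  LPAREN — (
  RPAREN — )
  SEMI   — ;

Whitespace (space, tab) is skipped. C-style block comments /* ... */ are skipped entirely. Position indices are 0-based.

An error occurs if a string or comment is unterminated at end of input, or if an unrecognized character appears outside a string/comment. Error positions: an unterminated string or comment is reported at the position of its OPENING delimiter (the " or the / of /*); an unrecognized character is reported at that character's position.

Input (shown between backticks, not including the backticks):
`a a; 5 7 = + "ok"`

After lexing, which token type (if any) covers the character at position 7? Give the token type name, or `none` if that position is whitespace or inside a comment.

Answer: NUM

Derivation:
pos=0: emit ID 'a' (now at pos=1)
pos=2: emit ID 'a' (now at pos=3)
pos=3: emit SEMI ';'
pos=5: emit NUM '5' (now at pos=6)
pos=7: emit NUM '7' (now at pos=8)
pos=9: emit EQ '='
pos=11: emit PLUS '+'
pos=13: enter STRING mode
pos=13: emit STR "ok" (now at pos=17)
DONE. 8 tokens: [ID, ID, SEMI, NUM, NUM, EQ, PLUS, STR]
Position 7: char is '7' -> NUM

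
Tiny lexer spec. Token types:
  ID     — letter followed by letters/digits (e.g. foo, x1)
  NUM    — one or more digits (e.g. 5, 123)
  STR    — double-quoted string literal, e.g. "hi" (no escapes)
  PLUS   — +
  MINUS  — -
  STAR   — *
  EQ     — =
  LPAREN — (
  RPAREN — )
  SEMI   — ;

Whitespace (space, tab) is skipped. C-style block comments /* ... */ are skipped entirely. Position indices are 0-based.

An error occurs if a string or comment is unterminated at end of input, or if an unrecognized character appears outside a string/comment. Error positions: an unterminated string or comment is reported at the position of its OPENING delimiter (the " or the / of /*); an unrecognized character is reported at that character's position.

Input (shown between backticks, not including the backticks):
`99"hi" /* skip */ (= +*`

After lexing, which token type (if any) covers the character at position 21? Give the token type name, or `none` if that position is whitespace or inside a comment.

Answer: PLUS

Derivation:
pos=0: emit NUM '99' (now at pos=2)
pos=2: enter STRING mode
pos=2: emit STR "hi" (now at pos=6)
pos=7: enter COMMENT mode (saw '/*')
exit COMMENT mode (now at pos=17)
pos=18: emit LPAREN '('
pos=19: emit EQ '='
pos=21: emit PLUS '+'
pos=22: emit STAR '*'
DONE. 6 tokens: [NUM, STR, LPAREN, EQ, PLUS, STAR]
Position 21: char is '+' -> PLUS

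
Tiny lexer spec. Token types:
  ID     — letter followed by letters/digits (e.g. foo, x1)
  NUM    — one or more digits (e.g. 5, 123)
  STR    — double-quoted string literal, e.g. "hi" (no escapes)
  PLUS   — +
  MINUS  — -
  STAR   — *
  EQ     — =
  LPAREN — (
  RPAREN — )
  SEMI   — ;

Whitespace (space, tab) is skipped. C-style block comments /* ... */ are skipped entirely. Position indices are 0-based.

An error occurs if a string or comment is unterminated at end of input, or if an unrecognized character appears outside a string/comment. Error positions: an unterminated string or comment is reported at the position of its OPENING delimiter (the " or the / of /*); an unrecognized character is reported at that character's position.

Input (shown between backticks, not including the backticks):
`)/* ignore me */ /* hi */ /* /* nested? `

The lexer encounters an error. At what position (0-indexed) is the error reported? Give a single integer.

pos=0: emit RPAREN ')'
pos=1: enter COMMENT mode (saw '/*')
exit COMMENT mode (now at pos=16)
pos=17: enter COMMENT mode (saw '/*')
exit COMMENT mode (now at pos=25)
pos=26: enter COMMENT mode (saw '/*')
pos=26: ERROR — unterminated comment (reached EOF)

Answer: 26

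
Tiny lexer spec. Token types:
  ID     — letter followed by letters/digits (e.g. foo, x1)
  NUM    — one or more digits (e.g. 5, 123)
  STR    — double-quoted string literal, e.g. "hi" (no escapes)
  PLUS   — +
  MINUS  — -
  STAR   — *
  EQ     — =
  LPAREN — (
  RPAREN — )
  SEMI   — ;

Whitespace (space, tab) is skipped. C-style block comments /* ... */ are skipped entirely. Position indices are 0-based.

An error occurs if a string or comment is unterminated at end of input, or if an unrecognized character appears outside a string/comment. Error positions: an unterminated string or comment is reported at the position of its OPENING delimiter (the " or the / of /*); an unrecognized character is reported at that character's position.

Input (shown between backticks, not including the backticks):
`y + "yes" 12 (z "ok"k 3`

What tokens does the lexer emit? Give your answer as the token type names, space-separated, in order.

pos=0: emit ID 'y' (now at pos=1)
pos=2: emit PLUS '+'
pos=4: enter STRING mode
pos=4: emit STR "yes" (now at pos=9)
pos=10: emit NUM '12' (now at pos=12)
pos=13: emit LPAREN '('
pos=14: emit ID 'z' (now at pos=15)
pos=16: enter STRING mode
pos=16: emit STR "ok" (now at pos=20)
pos=20: emit ID 'k' (now at pos=21)
pos=22: emit NUM '3' (now at pos=23)
DONE. 9 tokens: [ID, PLUS, STR, NUM, LPAREN, ID, STR, ID, NUM]

Answer: ID PLUS STR NUM LPAREN ID STR ID NUM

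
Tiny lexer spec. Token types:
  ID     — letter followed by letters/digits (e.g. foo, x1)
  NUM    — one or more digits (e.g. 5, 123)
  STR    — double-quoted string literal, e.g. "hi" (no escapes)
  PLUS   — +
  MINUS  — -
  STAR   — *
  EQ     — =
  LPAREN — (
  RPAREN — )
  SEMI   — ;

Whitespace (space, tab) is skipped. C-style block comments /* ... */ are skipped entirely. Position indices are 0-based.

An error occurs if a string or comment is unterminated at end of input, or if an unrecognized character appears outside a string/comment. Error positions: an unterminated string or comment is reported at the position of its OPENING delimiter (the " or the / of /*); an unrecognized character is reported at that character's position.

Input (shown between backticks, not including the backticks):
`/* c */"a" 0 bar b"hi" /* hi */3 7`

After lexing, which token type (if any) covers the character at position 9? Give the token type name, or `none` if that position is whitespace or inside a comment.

Answer: STR

Derivation:
pos=0: enter COMMENT mode (saw '/*')
exit COMMENT mode (now at pos=7)
pos=7: enter STRING mode
pos=7: emit STR "a" (now at pos=10)
pos=11: emit NUM '0' (now at pos=12)
pos=13: emit ID 'bar' (now at pos=16)
pos=17: emit ID 'b' (now at pos=18)
pos=18: enter STRING mode
pos=18: emit STR "hi" (now at pos=22)
pos=23: enter COMMENT mode (saw '/*')
exit COMMENT mode (now at pos=31)
pos=31: emit NUM '3' (now at pos=32)
pos=33: emit NUM '7' (now at pos=34)
DONE. 7 tokens: [STR, NUM, ID, ID, STR, NUM, NUM]
Position 9: char is '"' -> STR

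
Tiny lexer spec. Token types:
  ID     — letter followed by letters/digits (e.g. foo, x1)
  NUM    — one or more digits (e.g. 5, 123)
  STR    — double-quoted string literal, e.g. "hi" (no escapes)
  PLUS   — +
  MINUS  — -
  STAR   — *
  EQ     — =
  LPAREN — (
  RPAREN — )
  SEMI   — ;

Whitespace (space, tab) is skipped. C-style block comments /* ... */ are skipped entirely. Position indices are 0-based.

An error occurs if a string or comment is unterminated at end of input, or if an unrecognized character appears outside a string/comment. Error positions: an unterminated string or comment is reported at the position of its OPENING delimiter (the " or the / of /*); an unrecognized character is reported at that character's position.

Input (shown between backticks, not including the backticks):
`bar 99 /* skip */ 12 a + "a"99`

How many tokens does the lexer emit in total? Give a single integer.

pos=0: emit ID 'bar' (now at pos=3)
pos=4: emit NUM '99' (now at pos=6)
pos=7: enter COMMENT mode (saw '/*')
exit COMMENT mode (now at pos=17)
pos=18: emit NUM '12' (now at pos=20)
pos=21: emit ID 'a' (now at pos=22)
pos=23: emit PLUS '+'
pos=25: enter STRING mode
pos=25: emit STR "a" (now at pos=28)
pos=28: emit NUM '99' (now at pos=30)
DONE. 7 tokens: [ID, NUM, NUM, ID, PLUS, STR, NUM]

Answer: 7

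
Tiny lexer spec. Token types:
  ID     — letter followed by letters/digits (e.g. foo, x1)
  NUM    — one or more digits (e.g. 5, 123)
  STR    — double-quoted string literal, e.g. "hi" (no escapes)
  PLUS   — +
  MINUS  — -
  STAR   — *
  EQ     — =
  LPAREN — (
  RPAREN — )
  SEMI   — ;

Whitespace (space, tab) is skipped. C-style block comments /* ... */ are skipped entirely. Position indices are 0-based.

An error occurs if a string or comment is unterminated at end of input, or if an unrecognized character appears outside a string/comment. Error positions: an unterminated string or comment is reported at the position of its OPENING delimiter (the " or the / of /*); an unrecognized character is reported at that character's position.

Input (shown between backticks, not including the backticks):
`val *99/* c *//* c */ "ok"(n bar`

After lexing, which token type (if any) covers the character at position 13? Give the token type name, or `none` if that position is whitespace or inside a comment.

Answer: none

Derivation:
pos=0: emit ID 'val' (now at pos=3)
pos=4: emit STAR '*'
pos=5: emit NUM '99' (now at pos=7)
pos=7: enter COMMENT mode (saw '/*')
exit COMMENT mode (now at pos=14)
pos=14: enter COMMENT mode (saw '/*')
exit COMMENT mode (now at pos=21)
pos=22: enter STRING mode
pos=22: emit STR "ok" (now at pos=26)
pos=26: emit LPAREN '('
pos=27: emit ID 'n' (now at pos=28)
pos=29: emit ID 'bar' (now at pos=32)
DONE. 7 tokens: [ID, STAR, NUM, STR, LPAREN, ID, ID]
Position 13: char is '/' -> none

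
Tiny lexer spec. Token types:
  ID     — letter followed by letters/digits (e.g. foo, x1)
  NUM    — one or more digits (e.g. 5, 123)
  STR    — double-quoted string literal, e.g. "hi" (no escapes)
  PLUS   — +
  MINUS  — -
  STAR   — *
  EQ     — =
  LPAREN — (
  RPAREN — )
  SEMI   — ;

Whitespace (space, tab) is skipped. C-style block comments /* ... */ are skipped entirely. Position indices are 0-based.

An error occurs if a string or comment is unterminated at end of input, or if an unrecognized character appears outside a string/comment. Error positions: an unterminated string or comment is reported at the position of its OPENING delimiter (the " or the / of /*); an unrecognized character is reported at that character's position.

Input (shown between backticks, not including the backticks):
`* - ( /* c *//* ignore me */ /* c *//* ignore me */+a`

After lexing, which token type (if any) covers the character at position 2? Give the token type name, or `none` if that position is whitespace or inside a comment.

pos=0: emit STAR '*'
pos=2: emit MINUS '-'
pos=4: emit LPAREN '('
pos=6: enter COMMENT mode (saw '/*')
exit COMMENT mode (now at pos=13)
pos=13: enter COMMENT mode (saw '/*')
exit COMMENT mode (now at pos=28)
pos=29: enter COMMENT mode (saw '/*')
exit COMMENT mode (now at pos=36)
pos=36: enter COMMENT mode (saw '/*')
exit COMMENT mode (now at pos=51)
pos=51: emit PLUS '+'
pos=52: emit ID 'a' (now at pos=53)
DONE. 5 tokens: [STAR, MINUS, LPAREN, PLUS, ID]
Position 2: char is '-' -> MINUS

Answer: MINUS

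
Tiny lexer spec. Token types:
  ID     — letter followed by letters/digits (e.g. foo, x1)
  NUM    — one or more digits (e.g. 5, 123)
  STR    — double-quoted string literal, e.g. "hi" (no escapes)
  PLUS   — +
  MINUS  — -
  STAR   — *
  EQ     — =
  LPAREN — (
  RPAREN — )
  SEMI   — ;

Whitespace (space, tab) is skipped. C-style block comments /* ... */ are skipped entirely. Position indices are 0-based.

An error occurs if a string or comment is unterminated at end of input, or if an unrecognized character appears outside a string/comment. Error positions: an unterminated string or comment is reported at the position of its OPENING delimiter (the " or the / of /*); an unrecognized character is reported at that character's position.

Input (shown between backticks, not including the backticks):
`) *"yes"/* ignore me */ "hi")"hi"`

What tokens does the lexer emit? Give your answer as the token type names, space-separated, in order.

Answer: RPAREN STAR STR STR RPAREN STR

Derivation:
pos=0: emit RPAREN ')'
pos=2: emit STAR '*'
pos=3: enter STRING mode
pos=3: emit STR "yes" (now at pos=8)
pos=8: enter COMMENT mode (saw '/*')
exit COMMENT mode (now at pos=23)
pos=24: enter STRING mode
pos=24: emit STR "hi" (now at pos=28)
pos=28: emit RPAREN ')'
pos=29: enter STRING mode
pos=29: emit STR "hi" (now at pos=33)
DONE. 6 tokens: [RPAREN, STAR, STR, STR, RPAREN, STR]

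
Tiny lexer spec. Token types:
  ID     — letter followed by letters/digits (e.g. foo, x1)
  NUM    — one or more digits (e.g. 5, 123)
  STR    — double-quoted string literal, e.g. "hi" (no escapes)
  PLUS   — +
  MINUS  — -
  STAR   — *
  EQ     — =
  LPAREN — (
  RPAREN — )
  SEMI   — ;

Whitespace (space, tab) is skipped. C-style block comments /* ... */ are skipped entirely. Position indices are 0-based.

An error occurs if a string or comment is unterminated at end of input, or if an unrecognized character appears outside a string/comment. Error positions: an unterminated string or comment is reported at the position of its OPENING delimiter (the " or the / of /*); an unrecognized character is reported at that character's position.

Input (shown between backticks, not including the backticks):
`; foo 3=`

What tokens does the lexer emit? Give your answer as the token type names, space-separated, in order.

Answer: SEMI ID NUM EQ

Derivation:
pos=0: emit SEMI ';'
pos=2: emit ID 'foo' (now at pos=5)
pos=6: emit NUM '3' (now at pos=7)
pos=7: emit EQ '='
DONE. 4 tokens: [SEMI, ID, NUM, EQ]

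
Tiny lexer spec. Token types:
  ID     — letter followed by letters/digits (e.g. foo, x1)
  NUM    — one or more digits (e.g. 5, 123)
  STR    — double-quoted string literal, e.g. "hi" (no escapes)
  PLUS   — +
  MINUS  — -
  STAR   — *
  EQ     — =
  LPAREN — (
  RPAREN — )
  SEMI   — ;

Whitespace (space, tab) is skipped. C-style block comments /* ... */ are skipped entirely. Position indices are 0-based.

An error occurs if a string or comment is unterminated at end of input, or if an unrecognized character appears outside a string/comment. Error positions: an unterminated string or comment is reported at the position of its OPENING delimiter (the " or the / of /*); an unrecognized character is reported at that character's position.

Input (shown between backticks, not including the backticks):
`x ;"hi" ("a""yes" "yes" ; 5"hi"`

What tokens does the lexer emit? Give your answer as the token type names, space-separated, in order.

Answer: ID SEMI STR LPAREN STR STR STR SEMI NUM STR

Derivation:
pos=0: emit ID 'x' (now at pos=1)
pos=2: emit SEMI ';'
pos=3: enter STRING mode
pos=3: emit STR "hi" (now at pos=7)
pos=8: emit LPAREN '('
pos=9: enter STRING mode
pos=9: emit STR "a" (now at pos=12)
pos=12: enter STRING mode
pos=12: emit STR "yes" (now at pos=17)
pos=18: enter STRING mode
pos=18: emit STR "yes" (now at pos=23)
pos=24: emit SEMI ';'
pos=26: emit NUM '5' (now at pos=27)
pos=27: enter STRING mode
pos=27: emit STR "hi" (now at pos=31)
DONE. 10 tokens: [ID, SEMI, STR, LPAREN, STR, STR, STR, SEMI, NUM, STR]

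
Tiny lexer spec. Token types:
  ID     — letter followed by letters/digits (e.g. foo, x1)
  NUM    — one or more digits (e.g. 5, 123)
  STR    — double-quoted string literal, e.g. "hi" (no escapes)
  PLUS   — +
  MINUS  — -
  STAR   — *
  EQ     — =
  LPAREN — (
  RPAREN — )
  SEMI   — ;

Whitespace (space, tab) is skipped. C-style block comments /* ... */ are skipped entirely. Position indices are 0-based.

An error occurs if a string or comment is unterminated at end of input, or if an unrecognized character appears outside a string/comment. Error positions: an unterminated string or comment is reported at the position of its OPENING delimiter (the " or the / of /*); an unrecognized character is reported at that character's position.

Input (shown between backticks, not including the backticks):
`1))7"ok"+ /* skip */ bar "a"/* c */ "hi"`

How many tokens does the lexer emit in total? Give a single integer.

pos=0: emit NUM '1' (now at pos=1)
pos=1: emit RPAREN ')'
pos=2: emit RPAREN ')'
pos=3: emit NUM '7' (now at pos=4)
pos=4: enter STRING mode
pos=4: emit STR "ok" (now at pos=8)
pos=8: emit PLUS '+'
pos=10: enter COMMENT mode (saw '/*')
exit COMMENT mode (now at pos=20)
pos=21: emit ID 'bar' (now at pos=24)
pos=25: enter STRING mode
pos=25: emit STR "a" (now at pos=28)
pos=28: enter COMMENT mode (saw '/*')
exit COMMENT mode (now at pos=35)
pos=36: enter STRING mode
pos=36: emit STR "hi" (now at pos=40)
DONE. 9 tokens: [NUM, RPAREN, RPAREN, NUM, STR, PLUS, ID, STR, STR]

Answer: 9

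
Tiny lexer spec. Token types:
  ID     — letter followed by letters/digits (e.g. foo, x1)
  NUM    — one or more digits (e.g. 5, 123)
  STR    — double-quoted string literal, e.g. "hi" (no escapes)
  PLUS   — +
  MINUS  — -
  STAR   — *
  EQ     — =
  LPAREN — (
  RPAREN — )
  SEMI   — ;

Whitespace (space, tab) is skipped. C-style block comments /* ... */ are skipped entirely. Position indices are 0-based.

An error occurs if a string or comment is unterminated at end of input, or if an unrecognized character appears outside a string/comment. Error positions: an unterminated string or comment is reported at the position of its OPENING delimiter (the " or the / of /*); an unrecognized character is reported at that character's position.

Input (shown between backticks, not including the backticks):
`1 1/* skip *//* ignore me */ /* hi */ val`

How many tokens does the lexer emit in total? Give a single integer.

Answer: 3

Derivation:
pos=0: emit NUM '1' (now at pos=1)
pos=2: emit NUM '1' (now at pos=3)
pos=3: enter COMMENT mode (saw '/*')
exit COMMENT mode (now at pos=13)
pos=13: enter COMMENT mode (saw '/*')
exit COMMENT mode (now at pos=28)
pos=29: enter COMMENT mode (saw '/*')
exit COMMENT mode (now at pos=37)
pos=38: emit ID 'val' (now at pos=41)
DONE. 3 tokens: [NUM, NUM, ID]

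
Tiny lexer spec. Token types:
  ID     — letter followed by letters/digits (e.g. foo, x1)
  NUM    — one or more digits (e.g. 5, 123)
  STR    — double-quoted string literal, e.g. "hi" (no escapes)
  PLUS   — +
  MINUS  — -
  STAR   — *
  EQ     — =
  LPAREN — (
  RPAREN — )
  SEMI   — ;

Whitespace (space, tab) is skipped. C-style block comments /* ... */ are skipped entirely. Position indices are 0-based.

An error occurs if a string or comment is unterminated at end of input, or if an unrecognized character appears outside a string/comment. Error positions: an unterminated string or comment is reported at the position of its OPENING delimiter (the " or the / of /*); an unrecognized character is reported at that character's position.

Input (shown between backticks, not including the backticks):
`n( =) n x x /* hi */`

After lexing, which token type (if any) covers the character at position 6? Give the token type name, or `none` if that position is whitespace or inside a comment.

Answer: ID

Derivation:
pos=0: emit ID 'n' (now at pos=1)
pos=1: emit LPAREN '('
pos=3: emit EQ '='
pos=4: emit RPAREN ')'
pos=6: emit ID 'n' (now at pos=7)
pos=8: emit ID 'x' (now at pos=9)
pos=10: emit ID 'x' (now at pos=11)
pos=12: enter COMMENT mode (saw '/*')
exit COMMENT mode (now at pos=20)
DONE. 7 tokens: [ID, LPAREN, EQ, RPAREN, ID, ID, ID]
Position 6: char is 'n' -> ID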